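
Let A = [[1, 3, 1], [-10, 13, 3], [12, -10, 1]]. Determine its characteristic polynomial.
xI - A = [[x - 1, -3, -1], [10, x - 13, -3], [-12, 10, x - 1]].

Expanding det(xI - A) along the first row:
det(xI - A) = + (x - 1)·det([[x - 13, -3], [10, x - 1]]) - (-3)·det([[10, -3], [-12, x - 1]]) + (-1)·det([[10, x - 13], [-12, 10]]).

Evaluating gives χ_A(x) = x^3 - 15x^2 + 75x - 125 = (x - 5)^3.

χ_A(x) = (x - 5)^3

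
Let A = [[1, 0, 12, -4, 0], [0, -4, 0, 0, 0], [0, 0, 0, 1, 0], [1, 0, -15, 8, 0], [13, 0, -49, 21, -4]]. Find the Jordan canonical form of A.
J = [[-4, 0, 0, 0, 0], [0, -4, 0, 0, 0], [0, 0, 3, 1, 0], [0, 0, 0, 3, 1], [0, 0, 0, 0, 3]]

The characteristic polynomial is det(xI - A) = (x - 3)^3(x + 4)^2, so the eigenvalues are -4 (algebraic multiplicity 2), 3 (algebraic multiplicity 3).

For λ = -4: rank(A + 4I) = 3. The eigenspace has dimension 5 - 3 = 2, so there are 2 Jordan blocks; the rank sequence gives block sizes [1, 1].

For λ = 3: rank(A - 3I) = 4, rank((A - 3I)^2) = 3, rank((A - 3I)^3) = 2. The eigenspace has dimension 5 - 4 = 1, so there is 1 Jordan block; the rank sequence gives block sizes [3].

Assembling the blocks gives the Jordan form J above.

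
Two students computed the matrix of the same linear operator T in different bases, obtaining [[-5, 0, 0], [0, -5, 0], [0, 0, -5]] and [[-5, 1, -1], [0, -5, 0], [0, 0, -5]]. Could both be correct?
No.

Both have characteristic polynomial (x + 5)^3, but the minimal polynomial of A is x + 5 while the minimal polynomial of B is (x + 5)^2. The minimal polynomial is a similarity invariant, so A and B are not similar.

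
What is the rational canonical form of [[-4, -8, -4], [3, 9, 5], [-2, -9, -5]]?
The invariant factors of A (the non-unit diagonal entries of the Smith normal form of xI - A over ℚ[x]) are x^3 + 4, each dividing the next. The characteristic polynomial is their product, x^3 + 4.

The rational canonical form is the block-diagonal matrix of companion matrices C(f_i):
R = [[0, 0, -4], [1, 0, 0], [0, 1, 0]].

Note the characteristic polynomial does not split into linear factors over ℚ, so A has no Jordan form over ℚ; the rational canonical form exists over any field.

R = [[0, 0, -4], [1, 0, 0], [0, 1, 0]]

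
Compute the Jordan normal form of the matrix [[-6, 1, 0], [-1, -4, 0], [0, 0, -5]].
The characteristic polynomial is det(xI - A) = (x + 5)^3, so the eigenvalues are -5 (algebraic multiplicity 3).

For λ = -5: rank(A + 5I) = 1, rank((A + 5I)^2) = 0. The eigenspace has dimension 3 - 1 = 2, so there are 2 Jordan blocks; the rank sequence gives block sizes [2, 1].

Assembling the blocks gives the Jordan form J above.

J = [[-5, 1, 0], [0, -5, 0], [0, 0, -5]]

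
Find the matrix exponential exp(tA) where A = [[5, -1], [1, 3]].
e^{tA} = [[(t + 1)*e^{4*t}, -t*e^{4*t}], [t*e^{4*t}, (1 - t)*e^{4*t}]]

A has Jordan form J = [[4, 1], [0, 4]] with A = PJP^{-1}, so e^{tA} = P e^{tJ} P^{-1}.

For a Jordan block J_k(λ), e^{tJ_k(λ)} = e^{λt} · (I + tN + t^2 N^2/2! + ... + t^{k-1} N^{k-1}/(k-1)!) where N is the nilpotent superdiagonal part.

Assembling the blocks and conjugating back gives the entries of e^{tA} as shown above.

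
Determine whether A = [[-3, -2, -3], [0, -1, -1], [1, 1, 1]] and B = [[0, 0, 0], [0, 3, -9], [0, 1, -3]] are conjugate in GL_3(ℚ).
trace(A) = -3 but trace(B) = 0. The trace is a similarity invariant, so A and B are not similar.

No.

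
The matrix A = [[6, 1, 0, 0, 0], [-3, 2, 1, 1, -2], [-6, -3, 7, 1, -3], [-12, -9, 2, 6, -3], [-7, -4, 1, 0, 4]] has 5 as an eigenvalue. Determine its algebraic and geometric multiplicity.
algebraic multiplicity 5, geometric multiplicity 2

The characteristic polynomial is (x - 5)^5, so the factor x - 5 appears with exponent 5: the algebraic multiplicity is 5.

rank(A - 5I) = 3, so the eigenspace has dimension 5 - 3 = 2: the geometric multiplicity is 2.

Since 2 < 5, A is not diagonalizable.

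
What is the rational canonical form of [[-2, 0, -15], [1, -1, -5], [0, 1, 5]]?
The invariant factors of A (the non-unit diagonal entries of the Smith normal form of xI - A over ℚ[x]) are (x - 3)(x^2 + x - 5), each dividing the next. The characteristic polynomial is their product, (x - 3)(x^2 + x - 5).

The rational canonical form is the block-diagonal matrix of companion matrices C(f_i):
R = [[0, 0, -15], [1, 0, 8], [0, 1, 2]].

Note the characteristic polynomial does not split into linear factors over ℚ, so A has no Jordan form over ℚ; the rational canonical form exists over any field.

R = [[0, 0, -15], [1, 0, 8], [0, 1, 2]]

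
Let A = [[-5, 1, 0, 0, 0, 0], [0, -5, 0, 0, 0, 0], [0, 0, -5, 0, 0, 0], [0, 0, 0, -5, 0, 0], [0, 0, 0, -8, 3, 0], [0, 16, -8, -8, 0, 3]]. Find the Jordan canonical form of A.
The characteristic polynomial is det(xI - A) = (x - 3)^2(x + 5)^4, so the eigenvalues are -5 (algebraic multiplicity 4), 3 (algebraic multiplicity 2).

For λ = -5: rank(A + 5I) = 3, rank((A + 5I)^2) = 2. The eigenspace has dimension 6 - 3 = 3, so there are 3 Jordan blocks; the rank sequence gives block sizes [2, 1, 1].

For λ = 3: rank(A - 3I) = 4. The eigenspace has dimension 6 - 4 = 2, so there are 2 Jordan blocks; the rank sequence gives block sizes [1, 1].

Assembling the blocks gives the Jordan form J above.

J = [[-5, 1, 0, 0, 0, 0], [0, -5, 0, 0, 0, 0], [0, 0, -5, 0, 0, 0], [0, 0, 0, -5, 0, 0], [0, 0, 0, 0, 3, 0], [0, 0, 0, 0, 0, 3]]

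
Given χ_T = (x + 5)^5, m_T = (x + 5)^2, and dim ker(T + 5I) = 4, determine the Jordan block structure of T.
λ = -5: algebraic multiplicity 5 (exponent in χ_T), largest block size 2 (exponent in m_T), 4 blocks (geometric multiplicity). These force block sizes [2, 1, 1, 1].

Jordan blocks: (-5, 2), (-5, 1), (-5, 1), (-5, 1)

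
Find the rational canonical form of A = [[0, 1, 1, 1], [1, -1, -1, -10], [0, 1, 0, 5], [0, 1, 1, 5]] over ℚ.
The invariant factors of A (the non-unit diagonal entries of the Smith normal form of xI - A over ℚ[x]) are (x^2 - 2x - 2)^2, each dividing the next. The characteristic polynomial is their product, (x^2 - 2x - 2)^2.

The rational canonical form is the block-diagonal matrix of companion matrices C(f_i):
R = [[0, 0, 0, -4], [1, 0, 0, -8], [0, 1, 0, 0], [0, 0, 1, 4]].

Note the characteristic polynomial does not split into linear factors over ℚ, so A has no Jordan form over ℚ; the rational canonical form exists over any field.

R = [[0, 0, 0, -4], [1, 0, 0, -8], [0, 1, 0, 0], [0, 0, 1, 4]]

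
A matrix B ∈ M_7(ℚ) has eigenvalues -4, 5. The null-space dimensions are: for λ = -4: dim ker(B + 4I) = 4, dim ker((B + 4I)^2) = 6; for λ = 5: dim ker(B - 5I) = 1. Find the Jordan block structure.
λ = -4: successive nullity increments [4, 2] count blocks of size ≥ k; block sizes are [2, 2, 1, 1].
λ = 5: successive nullity increments [1] count blocks of size ≥ k; block sizes are [1].

Jordan blocks: (-4, 2), (-4, 2), (-4, 1), (-4, 1), (5, 1)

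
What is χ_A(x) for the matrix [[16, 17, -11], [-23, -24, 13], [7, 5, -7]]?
xI - A = [[x - 16, -17, 11], [23, x + 24, -13], [-7, -5, x + 7]].

Expanding det(xI - A) along the first row:
det(xI - A) = + (x - 16)·det([[x + 24, -13], [-5, x + 7]]) - (-17)·det([[23, -13], [-7, x + 7]]) + (11)·det([[23, x + 24], [-7, -5]]).

Evaluating gives χ_A(x) = x^3 + 15x^2 + 75x + 125 = (x + 5)^3.

χ_A(x) = (x + 5)^3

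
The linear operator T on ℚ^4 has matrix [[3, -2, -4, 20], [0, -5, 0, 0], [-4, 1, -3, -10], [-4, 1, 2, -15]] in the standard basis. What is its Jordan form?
The characteristic polynomial is det(xI - A) = (x + 5)^4, so the eigenvalues are -5 (algebraic multiplicity 4).

For λ = -5: rank(A + 5I) = 1, rank((A + 5I)^2) = 0. The eigenspace has dimension 4 - 1 = 3, so there are 3 Jordan blocks; the rank sequence gives block sizes [2, 1, 1].

Assembling the blocks gives the Jordan form J above.

J = [[-5, 1, 0, 0], [0, -5, 0, 0], [0, 0, -5, 0], [0, 0, 0, -5]]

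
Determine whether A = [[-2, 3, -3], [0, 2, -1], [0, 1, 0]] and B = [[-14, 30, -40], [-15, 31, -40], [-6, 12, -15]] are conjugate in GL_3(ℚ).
trace(A) = 0 but trace(B) = 2. The trace is a similarity invariant, so A and B are not similar.

No.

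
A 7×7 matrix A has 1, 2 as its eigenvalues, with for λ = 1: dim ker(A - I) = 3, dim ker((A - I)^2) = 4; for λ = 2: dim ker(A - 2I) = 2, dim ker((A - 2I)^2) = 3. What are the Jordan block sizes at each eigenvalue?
λ = 1: successive nullity increments [3, 1] count blocks of size ≥ k; block sizes are [2, 1, 1].
λ = 2: successive nullity increments [2, 1] count blocks of size ≥ k; block sizes are [2, 1].

Jordan blocks: (1, 2), (1, 1), (1, 1), (2, 2), (2, 1)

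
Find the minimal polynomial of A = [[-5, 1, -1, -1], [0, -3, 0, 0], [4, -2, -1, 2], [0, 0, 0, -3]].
m_A(x) = (x + 3)^2

The characteristic polynomial factors as (x + 3)^4. The minimal polynomial is ∏(x - λ)^{k_λ} where k_λ is the size of the largest Jordan block at λ.

For λ = -3: rank(A + 3I) = 1, and the largest Jordan block has size 2 (the smallest k with rank((A + 3I)^k) = rank((A + 3I)^(k+1))).

So m_A(x) = (x + 3)^2.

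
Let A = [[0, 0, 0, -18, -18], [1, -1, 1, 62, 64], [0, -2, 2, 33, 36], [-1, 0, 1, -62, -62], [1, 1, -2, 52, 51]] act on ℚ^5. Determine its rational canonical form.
R = [[0, 0, 0, 0, -18], [1, 0, 0, 0, 39], [0, 1, 0, 0, 4], [0, 0, 1, 0, -26], [0, 0, 0, 1, -10]]

The invariant factors of A (the non-unit diagonal entries of the Smith normal form of xI - A over ℚ[x]) are (x + 2)(x^2 + 4x - 3)^2, each dividing the next. The characteristic polynomial is their product, (x + 2)(x^2 + 4x - 3)^2.

The rational canonical form is the block-diagonal matrix of companion matrices C(f_i):
R = [[0, 0, 0, 0, -18], [1, 0, 0, 0, 39], [0, 1, 0, 0, 4], [0, 0, 1, 0, -26], [0, 0, 0, 1, -10]].

Note the characteristic polynomial does not split into linear factors over ℚ, so A has no Jordan form over ℚ; the rational canonical form exists over any field.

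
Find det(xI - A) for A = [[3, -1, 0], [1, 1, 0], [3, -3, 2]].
χ_A(x) = (x - 2)^3

xI - A = [[x - 3, 1, 0], [-1, x - 1, 0], [-3, 3, x - 2]].

Expanding det(xI - A) along the first row:
det(xI - A) = + (x - 3)·det([[x - 1, 0], [3, x - 2]]) - (1)·det([[-1, 0], [-3, x - 2]]) + (0)·det([[-1, x - 1], [-3, 3]]).

Evaluating gives χ_A(x) = x^3 - 6x^2 + 12x - 8 = (x - 2)^3.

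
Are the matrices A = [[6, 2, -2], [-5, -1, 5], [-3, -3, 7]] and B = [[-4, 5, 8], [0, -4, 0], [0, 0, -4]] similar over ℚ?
trace(A) = 12 but trace(B) = -12. The trace is a similarity invariant, so A and B are not similar.

No.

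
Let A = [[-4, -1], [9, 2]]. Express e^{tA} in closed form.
e^{tA} = [[(1 - 3*t)*e^{-t}, -t*e^{-t}], [9*t*e^{-t}, (3*t + 1)*e^{-t}]]

A has Jordan form J = [[-1, 1], [0, -1]] with A = PJP^{-1}, so e^{tA} = P e^{tJ} P^{-1}.

For a Jordan block J_k(λ), e^{tJ_k(λ)} = e^{λt} · (I + tN + t^2 N^2/2! + ... + t^{k-1} N^{k-1}/(k-1)!) where N is the nilpotent superdiagonal part.

Assembling the blocks and conjugating back gives the entries of e^{tA} as shown above.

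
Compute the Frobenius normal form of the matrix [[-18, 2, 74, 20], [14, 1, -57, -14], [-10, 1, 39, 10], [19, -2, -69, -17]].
R = [[2, 0, 0, 0], [0, 0, 0, -24], [0, 1, 0, 10], [0, 0, 1, 3]]

The invariant factors of A (the non-unit diagonal entries of the Smith normal form of xI - A over ℚ[x]) are x - 2, (x - 4)(x - 2)(x + 3), each dividing the next. The characteristic polynomial is their product, (x - 4)(x - 2)^2(x + 3).

The rational canonical form is the block-diagonal matrix of companion matrices C(f_i):
R = [[2, 0, 0, 0], [0, 0, 0, -24], [0, 1, 0, 10], [0, 0, 1, 3]].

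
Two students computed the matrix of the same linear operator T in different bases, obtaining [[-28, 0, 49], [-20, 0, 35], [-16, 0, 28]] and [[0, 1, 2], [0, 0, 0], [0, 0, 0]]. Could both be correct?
Yes.

Two matrices over a field are similar if and only if they have the same invariant factors.

Both A and B have characteristic polynomial x^3 and minimal polynomial x^2. Computing further, both have invariant factors x, x^2. Hence A and B are similar.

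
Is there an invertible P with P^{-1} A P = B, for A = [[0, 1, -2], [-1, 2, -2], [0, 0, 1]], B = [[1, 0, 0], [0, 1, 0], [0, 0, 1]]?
No.

Both have characteristic polynomial (x - 1)^3, but the minimal polynomial of A is (x - 1)^2 while the minimal polynomial of B is x - 1. The minimal polynomial is a similarity invariant, so A and B are not similar.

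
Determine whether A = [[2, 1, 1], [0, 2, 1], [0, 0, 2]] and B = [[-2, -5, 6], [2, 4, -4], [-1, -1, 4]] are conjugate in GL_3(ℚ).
Two matrices over a field are similar if and only if they have the same invariant factors.

Both A and B have characteristic polynomial (x - 2)^3 and minimal polynomial (x - 2)^3. Computing further, both have invariant factors (x - 2)^3. Hence A and B are similar.

Yes.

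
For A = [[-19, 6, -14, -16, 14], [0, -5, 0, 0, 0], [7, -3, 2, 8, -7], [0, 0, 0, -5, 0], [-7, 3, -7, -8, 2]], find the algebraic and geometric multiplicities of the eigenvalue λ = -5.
algebraic multiplicity 5, geometric multiplicity 4

The characteristic polynomial is (x + 5)^5, so the factor x + 5 appears with exponent 5: the algebraic multiplicity is 5.

rank(A + 5I) = 1, so the eigenspace has dimension 5 - 1 = 4: the geometric multiplicity is 4.

Since 4 < 5, A is not diagonalizable.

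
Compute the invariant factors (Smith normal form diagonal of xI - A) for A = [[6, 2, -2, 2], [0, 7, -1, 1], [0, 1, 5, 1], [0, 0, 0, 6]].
x - 6, x - 6, (x - 6)^2

The Jordan structure of A has elementary divisors (x - 6)^2, (x - 6), (x - 6). Arranging the block sizes at each eigenvalue in decreasing order and taking row products gives the invariant factors.

Invariant factors (smallest first, each dividing the next): x - 6, x - 6, (x - 6)^2.

Check: the last factor (x - 6)^2 is the minimal polynomial, and the product (x - 6)^4 is the characteristic polynomial.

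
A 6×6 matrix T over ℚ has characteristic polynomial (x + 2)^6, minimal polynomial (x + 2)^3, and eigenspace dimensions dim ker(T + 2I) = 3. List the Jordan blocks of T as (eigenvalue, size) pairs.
λ = -2: algebraic multiplicity 6 (exponent in χ_T), largest block size 3 (exponent in m_T), 3 blocks (geometric multiplicity). These force block sizes [3, 2, 1].

Jordan blocks: (-2, 3), (-2, 2), (-2, 1)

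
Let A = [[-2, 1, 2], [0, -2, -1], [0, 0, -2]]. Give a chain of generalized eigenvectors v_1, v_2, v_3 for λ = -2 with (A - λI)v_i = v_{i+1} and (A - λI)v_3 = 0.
We seek v_1 ∈ ker((A + 2I)^3) \ ker((A + 2I)^2), then set v_{i+1} = (A + 2I) v_i.

One such chain is v_1 = [[0, 1, -1]]^T, v_2 = [[-1, 1, 0]]^T, v_3 = [[1, 0, 0]]^T. Check: (A + 2I) v_3 = [[0, 0, 0]]^T = 0.

v_1 = [[0, 1, -1]]^T, v_2 = [[-1, 1, 0]]^T, v_3 = [[1, 0, 0]]^T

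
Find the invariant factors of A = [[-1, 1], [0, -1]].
The Jordan structure of A has elementary divisors (x + 1)^2. Arranging the block sizes at each eigenvalue in decreasing order and taking row products gives the invariant factors.

Invariant factors (smallest first, each dividing the next): (x + 1)^2.

Check: the last factor (x + 1)^2 is the minimal polynomial, and the product (x + 1)^2 is the characteristic polynomial.

(x + 1)^2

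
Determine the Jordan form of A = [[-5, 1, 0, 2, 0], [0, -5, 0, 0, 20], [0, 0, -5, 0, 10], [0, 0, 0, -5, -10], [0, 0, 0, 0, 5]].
The characteristic polynomial is det(xI - A) = (x - 5)(x + 5)^4, so the eigenvalues are -5 (algebraic multiplicity 4), 5 (algebraic multiplicity 1).

For λ = -5: rank(A + 5I) = 2, rank((A + 5I)^2) = 1. The eigenspace has dimension 5 - 2 = 3, so there are 3 Jordan blocks; the rank sequence gives block sizes [2, 1, 1].

For λ = 5: algebraic multiplicity 1 gives one 1×1 block.

Assembling the blocks gives the Jordan form J above.

J = [[-5, 1, 0, 0, 0], [0, -5, 0, 0, 0], [0, 0, -5, 0, 0], [0, 0, 0, -5, 0], [0, 0, 0, 0, 5]]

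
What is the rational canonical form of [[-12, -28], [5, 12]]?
The invariant factors of A (the non-unit diagonal entries of the Smith normal form of xI - A over ℚ[x]) are (x - 2)(x + 2), each dividing the next. The characteristic polynomial is their product, (x - 2)(x + 2).

The rational canonical form is the block-diagonal matrix of companion matrices C(f_i):
R = [[0, 4], [1, 0]].

R = [[0, 4], [1, 0]]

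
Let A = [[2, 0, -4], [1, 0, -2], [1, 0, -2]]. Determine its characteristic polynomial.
xI - A = [[x - 2, 0, 4], [-1, x, 2], [-1, 0, x + 2]].

Expanding det(xI - A) along the first row:
det(xI - A) = + (x - 2)·det([[x, 2], [0, x + 2]]) - (0)·det([[-1, 2], [-1, x + 2]]) + (4)·det([[-1, x], [-1, 0]]).

Evaluating gives χ_A(x) = x^3.

χ_A(x) = x^3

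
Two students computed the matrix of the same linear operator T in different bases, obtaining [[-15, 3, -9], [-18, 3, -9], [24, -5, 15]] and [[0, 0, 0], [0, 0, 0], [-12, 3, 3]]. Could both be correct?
No.

Both have characteristic polynomial x^2(x - 3), but the minimal polynomial of A is x^2(x - 3) while the minimal polynomial of B is x(x - 3). The minimal polynomial is a similarity invariant, so A and B are not similar.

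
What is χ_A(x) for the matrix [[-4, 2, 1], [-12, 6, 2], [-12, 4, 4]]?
xI - A = [[x + 4, -2, -1], [12, x - 6, -2], [12, -4, x - 4]].

Expanding det(xI - A) along the first row:
det(xI - A) = + (x + 4)·det([[x - 6, -2], [-4, x - 4]]) - (-2)·det([[12, -2], [12, x - 4]]) + (-1)·det([[12, x - 6], [12, -4]]).

Evaluating gives χ_A(x) = x^3 - 6x^2 + 12x - 8 = (x - 2)^3.

χ_A(x) = (x - 2)^3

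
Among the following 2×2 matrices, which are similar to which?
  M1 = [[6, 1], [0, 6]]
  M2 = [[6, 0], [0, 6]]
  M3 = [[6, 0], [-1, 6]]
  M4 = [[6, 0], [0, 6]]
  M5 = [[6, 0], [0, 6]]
2 classes: {M1, M3}, {M2, M4, M5}

Characteristic polynomials: χ_{M1} = (x - 6)^2, χ_{M2} = (x - 6)^2, χ_{M3} = (x - 6)^2, χ_{M4} = (x - 6)^2, χ_{M5} = (x - 6)^2.

{M1, M3}: invariant factors (x - 6)^2.

{M2, M4, M5}: invariant factors x - 6, x - 6.

Matrices are similar if and only if their invariant-factor lists agree; the partition into similarity classes is {M1, M3}, {M2, M4, M5}.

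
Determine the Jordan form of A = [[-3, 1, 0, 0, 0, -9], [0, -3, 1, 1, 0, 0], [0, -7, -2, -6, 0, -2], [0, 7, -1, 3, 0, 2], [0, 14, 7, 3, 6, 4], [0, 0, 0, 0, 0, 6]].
The characteristic polynomial is det(xI - A) = (x - 6)^2(x - 4)(x + 3)^3, so the eigenvalues are -3 (algebraic multiplicity 3), 4 (algebraic multiplicity 1), 6 (algebraic multiplicity 2).

For λ = -3: rank(A + 3I) = 5, rank((A + 3I)^2) = 4, rank((A + 3I)^3) = 3. The eigenspace has dimension 6 - 5 = 1, so there is 1 Jordan block; the rank sequence gives block sizes [3].

For λ = 4: algebraic multiplicity 1 gives one 1×1 block.

For λ = 6: rank(A - 6I) = 4. The eigenspace has dimension 6 - 4 = 2, so there are 2 Jordan blocks; the rank sequence gives block sizes [1, 1].

Assembling the blocks gives the Jordan form J above.

J = [[-3, 1, 0, 0, 0, 0], [0, -3, 1, 0, 0, 0], [0, 0, -3, 0, 0, 0], [0, 0, 0, 4, 0, 0], [0, 0, 0, 0, 6, 0], [0, 0, 0, 0, 0, 6]]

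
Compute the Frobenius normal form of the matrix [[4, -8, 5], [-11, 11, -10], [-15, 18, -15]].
The invariant factors of A (the non-unit diagonal entries of the Smith normal form of xI - A over ℚ[x]) are (x + 3)(x^2 - 3x - 5), each dividing the next. The characteristic polynomial is their product, (x + 3)(x^2 - 3x - 5).

The rational canonical form is the block-diagonal matrix of companion matrices C(f_i):
R = [[0, 0, 15], [1, 0, 14], [0, 1, 0]].

Note the characteristic polynomial does not split into linear factors over ℚ, so A has no Jordan form over ℚ; the rational canonical form exists over any field.

R = [[0, 0, 15], [1, 0, 14], [0, 1, 0]]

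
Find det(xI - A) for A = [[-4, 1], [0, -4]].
xI - A = [[x + 4, -1], [0, x + 4]].

Expanding det(xI - A) along the first row:
det(xI - A) = + (x + 4)·det([[x + 4]]) - (-1)·det([[0]]).

Evaluating gives χ_A(x) = x^2 + 8x + 16 = (x + 4)^2.

χ_A(x) = (x + 4)^2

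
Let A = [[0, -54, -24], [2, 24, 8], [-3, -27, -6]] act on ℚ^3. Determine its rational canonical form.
The invariant factors of A (the non-unit diagonal entries of the Smith normal form of xI - A over ℚ[x]) are x - 6, (x - 6)^2, each dividing the next. The characteristic polynomial is their product, (x - 6)^3.

The rational canonical form is the block-diagonal matrix of companion matrices C(f_i):
R = [[6, 0, 0], [0, 0, -36], [0, 1, 12]].

R = [[6, 0, 0], [0, 0, -36], [0, 1, 12]]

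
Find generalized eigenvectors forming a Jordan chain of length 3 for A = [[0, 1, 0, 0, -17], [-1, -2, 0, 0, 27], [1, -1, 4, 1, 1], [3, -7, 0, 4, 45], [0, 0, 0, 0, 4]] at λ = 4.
We seek v_1 ∈ ker((A - 4I)^3) \ ker((A - 4I)^2), then set v_{i+1} = (A - 4I) v_i.

One such chain is v_1 = [[-3, 5, 0, 7, 1]]^T, v_2 = [[0, 0, 0, 1, 0]]^T, v_3 = [[0, 0, 1, 0, 0]]^T. Check: (A - 4I) v_3 = [[0, 0, 0, 0, 0]]^T = 0.

v_1 = [[-3, 5, 0, 7, 1]]^T, v_2 = [[0, 0, 0, 1, 0]]^T, v_3 = [[0, 0, 1, 0, 0]]^T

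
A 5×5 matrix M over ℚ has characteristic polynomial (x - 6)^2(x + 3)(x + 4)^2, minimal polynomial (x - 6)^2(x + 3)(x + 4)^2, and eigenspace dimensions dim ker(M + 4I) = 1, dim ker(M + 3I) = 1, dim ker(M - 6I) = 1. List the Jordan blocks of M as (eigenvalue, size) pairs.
Jordan blocks: (-4, 2), (-3, 1), (6, 2)

λ = -4: algebraic multiplicity 2 (exponent in χ_M), largest block size 2 (exponent in m_M), 1 block (geometric multiplicity). This forces block sizes [2].
λ = -3: algebraic multiplicity 1 (exponent in χ_M), largest block size 1 (exponent in m_M), 1 block (geometric multiplicity). This forces block sizes [1].
λ = 6: algebraic multiplicity 2 (exponent in χ_M), largest block size 2 (exponent in m_M), 1 block (geometric multiplicity). This forces block sizes [2].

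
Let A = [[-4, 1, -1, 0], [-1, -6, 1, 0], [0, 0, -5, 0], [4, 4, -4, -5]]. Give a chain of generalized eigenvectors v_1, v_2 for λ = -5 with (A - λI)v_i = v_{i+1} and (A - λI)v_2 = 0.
v_1 = [[1, 0, 0, 3]]^T, v_2 = [[1, -1, 0, 4]]^T

We seek v_1 ∈ ker((A + 5I)^2) \ ker(A + 5I), then set v_{i+1} = (A + 5I) v_i.

One such chain is v_1 = [[1, 0, 0, 3]]^T, v_2 = [[1, -1, 0, 4]]^T. Check: (A + 5I) v_2 = [[0, 0, 0, 0]]^T = 0.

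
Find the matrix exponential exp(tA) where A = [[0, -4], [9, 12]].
e^{tA} = [[(1 - 6*t)*e^{6*t}, -4*t*e^{6*t}], [9*t*e^{6*t}, (6*t + 1)*e^{6*t}]]

A has Jordan form J = [[6, 1], [0, 6]] with A = PJP^{-1}, so e^{tA} = P e^{tJ} P^{-1}.

For a Jordan block J_k(λ), e^{tJ_k(λ)} = e^{λt} · (I + tN + t^2 N^2/2! + ... + t^{k-1} N^{k-1}/(k-1)!) where N is the nilpotent superdiagonal part.

Assembling the blocks and conjugating back gives the entries of e^{tA} as shown above.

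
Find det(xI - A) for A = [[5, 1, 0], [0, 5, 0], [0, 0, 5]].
xI - A = [[x - 5, -1, 0], [0, x - 5, 0], [0, 0, x - 5]].

Expanding det(xI - A) along the first row:
det(xI - A) = + (x - 5)·det([[x - 5, 0], [0, x - 5]]) - (-1)·det([[0, 0], [0, x - 5]]) + (0)·det([[0, x - 5], [0, 0]]).

Evaluating gives χ_A(x) = x^3 - 15x^2 + 75x - 125 = (x - 5)^3.

χ_A(x) = (x - 5)^3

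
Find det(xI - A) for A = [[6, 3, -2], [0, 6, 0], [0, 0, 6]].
xI - A = [[x - 6, -3, 2], [0, x - 6, 0], [0, 0, x - 6]].

Expanding det(xI - A) along the first row:
det(xI - A) = + (x - 6)·det([[x - 6, 0], [0, x - 6]]) - (-3)·det([[0, 0], [0, x - 6]]) + (2)·det([[0, x - 6], [0, 0]]).

Evaluating gives χ_A(x) = x^3 - 18x^2 + 108x - 216 = (x - 6)^3.

χ_A(x) = (x - 6)^3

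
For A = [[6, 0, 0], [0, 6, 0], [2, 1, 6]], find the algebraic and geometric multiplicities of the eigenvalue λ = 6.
algebraic multiplicity 3, geometric multiplicity 2

The characteristic polynomial is (x - 6)^3, so the factor x - 6 appears with exponent 3: the algebraic multiplicity is 3.

rank(A - 6I) = 1, so the eigenspace has dimension 3 - 1 = 2: the geometric multiplicity is 2.

Since 2 < 3, A is not diagonalizable.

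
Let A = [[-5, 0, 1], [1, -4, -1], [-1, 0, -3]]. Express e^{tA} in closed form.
A has Jordan form J = [[-4, 1, 0], [0, -4, 0], [0, 0, -4]] with A = PJP^{-1}, so e^{tA} = P e^{tJ} P^{-1}.

For a Jordan block J_k(λ), e^{tJ_k(λ)} = e^{λt} · (I + tN + t^2 N^2/2! + ... + t^{k-1} N^{k-1}/(k-1)!) where N is the nilpotent superdiagonal part.

Assembling the blocks and conjugating back gives the entries of e^{tA} as shown above.

e^{tA} = [[(1 - t)*e^{-4*t}, 0, t*e^{-4*t}], [t*e^{-4*t}, e^{-4*t}, -t*e^{-4*t}], [-t*e^{-4*t}, 0, (t + 1)*e^{-4*t}]]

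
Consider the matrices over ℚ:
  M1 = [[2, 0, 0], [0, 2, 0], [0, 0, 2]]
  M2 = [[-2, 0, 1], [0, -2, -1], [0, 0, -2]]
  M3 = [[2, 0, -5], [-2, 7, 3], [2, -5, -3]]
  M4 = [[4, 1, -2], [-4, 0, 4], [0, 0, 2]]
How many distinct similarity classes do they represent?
4 classes: {M1}, {M2}, {M3}, {M4}

Characteristic polynomials: χ_{M1} = (x - 2)^3, χ_{M2} = (x + 2)^3, χ_{M3} = (x - 2)^3, χ_{M4} = (x - 2)^3.

{M1}: invariant factors x - 2, x - 2, x - 2.

{M2}: invariant factors x + 2, (x + 2)^2.

{M3}: invariant factors (x - 2)^3.

{M4}: invariant factors x - 2, (x - 2)^2.

Matrices are similar if and only if their invariant-factor lists agree; the partition into similarity classes is {M1}, {M2}, {M3}, {M4}.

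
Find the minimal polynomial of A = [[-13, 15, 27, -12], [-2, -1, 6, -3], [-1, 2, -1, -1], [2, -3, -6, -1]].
m_A(x) = (x + 4)^2

The characteristic polynomial factors as (x + 4)^4. The minimal polynomial is ∏(x - λ)^{k_λ} where k_λ is the size of the largest Jordan block at λ.

For λ = -4: rank(A + 4I) = 2, and the largest Jordan block has size 2 (the smallest k with rank((A + 4I)^k) = rank((A + 4I)^(k+1))).

So m_A(x) = (x + 4)^2.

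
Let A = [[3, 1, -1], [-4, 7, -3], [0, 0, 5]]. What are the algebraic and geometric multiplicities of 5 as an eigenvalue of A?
algebraic multiplicity 3, geometric multiplicity 1

The characteristic polynomial is (x - 5)^3, so the factor x - 5 appears with exponent 3: the algebraic multiplicity is 3.

rank(A - 5I) = 2, so the eigenspace has dimension 3 - 2 = 1: the geometric multiplicity is 1.

Since 1 < 3, A is not diagonalizable.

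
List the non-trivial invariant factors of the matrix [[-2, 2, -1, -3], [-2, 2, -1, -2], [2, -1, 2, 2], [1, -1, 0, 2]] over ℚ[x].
The Jordan structure of A has elementary divisors (x - 1)^2, (x - 1)^2. Arranging the block sizes at each eigenvalue in decreasing order and taking row products gives the invariant factors.

Invariant factors (smallest first, each dividing the next): (x - 1)^2, (x - 1)^2.

Check: the last factor (x - 1)^2 is the minimal polynomial, and the product (x - 1)^4 is the characteristic polynomial.

(x - 1)^2, (x - 1)^2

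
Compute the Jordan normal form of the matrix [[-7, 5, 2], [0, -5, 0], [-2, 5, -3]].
J = [[-5, 1, 0], [0, -5, 0], [0, 0, -5]]

The characteristic polynomial is det(xI - A) = (x + 5)^3, so the eigenvalues are -5 (algebraic multiplicity 3).

For λ = -5: rank(A + 5I) = 1, rank((A + 5I)^2) = 0. The eigenspace has dimension 3 - 1 = 2, so there are 2 Jordan blocks; the rank sequence gives block sizes [2, 1].

Assembling the blocks gives the Jordan form J above.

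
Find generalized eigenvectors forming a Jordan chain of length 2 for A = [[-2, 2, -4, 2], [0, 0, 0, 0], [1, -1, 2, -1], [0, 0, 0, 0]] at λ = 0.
v_1 = [[0, 2, 1, 1]]^T, v_2 = [[2, 0, -1, 0]]^T

We seek v_1 ∈ ker(A^2) \ ker(A), then set v_{i+1} = A v_i.

One such chain is v_1 = [[0, 2, 1, 1]]^T, v_2 = [[2, 0, -1, 0]]^T. Check: A v_2 = [[0, 0, 0, 0]]^T = 0.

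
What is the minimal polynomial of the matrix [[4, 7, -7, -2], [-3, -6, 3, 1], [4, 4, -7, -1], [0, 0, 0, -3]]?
m_A(x) = (x + 3)^2

The characteristic polynomial factors as (x + 3)^4. The minimal polynomial is ∏(x - λ)^{k_λ} where k_λ is the size of the largest Jordan block at λ.

For λ = -3: rank(A + 3I) = 2, and the largest Jordan block has size 2 (the smallest k with rank((A + 3I)^k) = rank((A + 3I)^(k+1))).

So m_A(x) = (x + 3)^2.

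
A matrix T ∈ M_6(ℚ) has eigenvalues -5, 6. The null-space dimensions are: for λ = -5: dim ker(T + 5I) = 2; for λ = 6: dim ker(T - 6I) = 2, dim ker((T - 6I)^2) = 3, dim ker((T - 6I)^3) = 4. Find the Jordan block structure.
λ = -5: successive nullity increments [2] count blocks of size ≥ k; block sizes are [1, 1].
λ = 6: successive nullity increments [2, 1, 1] count blocks of size ≥ k; block sizes are [3, 1].

Jordan blocks: (-5, 1), (-5, 1), (6, 3), (6, 1)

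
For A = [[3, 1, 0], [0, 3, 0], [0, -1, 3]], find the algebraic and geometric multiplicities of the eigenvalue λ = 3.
algebraic multiplicity 3, geometric multiplicity 2

The characteristic polynomial is (x - 3)^3, so the factor x - 3 appears with exponent 3: the algebraic multiplicity is 3.

rank(A - 3I) = 1, so the eigenspace has dimension 3 - 1 = 2: the geometric multiplicity is 2.

Since 2 < 3, A is not diagonalizable.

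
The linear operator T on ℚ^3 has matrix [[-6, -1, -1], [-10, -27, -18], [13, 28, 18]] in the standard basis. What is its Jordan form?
The characteristic polynomial is det(xI - A) = (x + 5)^3, so the eigenvalues are -5 (algebraic multiplicity 3).

For λ = -5: rank(A + 5I) = 2, rank((A + 5I)^2) = 1, rank((A + 5I)^3) = 0. The eigenspace has dimension 3 - 2 = 1, so there is 1 Jordan block; the rank sequence gives block sizes [3].

Assembling the blocks gives the Jordan form J above.

J = [[-5, 1, 0], [0, -5, 1], [0, 0, -5]]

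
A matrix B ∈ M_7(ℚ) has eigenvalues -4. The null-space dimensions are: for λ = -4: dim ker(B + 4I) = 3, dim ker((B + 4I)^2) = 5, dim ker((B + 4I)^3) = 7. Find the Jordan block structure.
Jordan blocks: (-4, 3), (-4, 3), (-4, 1)

λ = -4: successive nullity increments [3, 2, 2] count blocks of size ≥ k; block sizes are [3, 3, 1].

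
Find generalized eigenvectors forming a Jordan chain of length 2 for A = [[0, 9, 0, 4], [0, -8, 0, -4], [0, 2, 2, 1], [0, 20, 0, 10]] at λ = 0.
v_1 = [[0, 1, 0, -2]]^T, v_2 = [[1, 0, 0, 0]]^T

We seek v_1 ∈ ker(A^2) \ ker(A), then set v_{i+1} = A v_i.

One such chain is v_1 = [[0, 1, 0, -2]]^T, v_2 = [[1, 0, 0, 0]]^T. Check: A v_2 = [[0, 0, 0, 0]]^T = 0.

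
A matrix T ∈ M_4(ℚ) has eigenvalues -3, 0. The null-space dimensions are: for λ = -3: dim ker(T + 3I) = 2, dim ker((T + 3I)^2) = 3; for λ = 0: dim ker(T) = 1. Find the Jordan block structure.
λ = -3: successive nullity increments [2, 1] count blocks of size ≥ k; block sizes are [2, 1].
λ = 0: successive nullity increments [1] count blocks of size ≥ k; block sizes are [1].

Jordan blocks: (-3, 2), (-3, 1), (0, 1)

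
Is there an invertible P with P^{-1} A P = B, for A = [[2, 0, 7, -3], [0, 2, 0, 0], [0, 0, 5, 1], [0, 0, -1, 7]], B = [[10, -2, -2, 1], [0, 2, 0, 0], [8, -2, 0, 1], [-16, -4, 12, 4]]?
Yes.

Two matrices over a field are similar if and only if they have the same invariant factors.

Both A and B have characteristic polynomial (x - 6)^2(x - 2)^2 and minimal polynomial (x - 6)^2(x - 2). Computing further, both have invariant factors x - 2, (x - 6)^2(x - 2). Hence A and B are similar.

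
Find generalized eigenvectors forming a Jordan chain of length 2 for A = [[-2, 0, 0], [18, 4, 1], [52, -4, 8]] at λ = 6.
We seek v_1 ∈ ker((A - 6I)^2) \ ker(A - 6I), then set v_{i+1} = (A - 6I) v_i.

One such chain is v_1 = [[0, 0, -1]]^T, v_2 = [[0, -1, -2]]^T. Check: (A - 6I) v_2 = [[0, 0, 0]]^T = 0.

v_1 = [[0, 0, -1]]^T, v_2 = [[0, -1, -2]]^T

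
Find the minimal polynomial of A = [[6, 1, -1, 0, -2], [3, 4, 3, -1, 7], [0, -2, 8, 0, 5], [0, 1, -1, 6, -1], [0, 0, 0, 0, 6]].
The characteristic polynomial factors as (x - 6)^5. The minimal polynomial is ∏(x - λ)^{k_λ} where k_λ is the size of the largest Jordan block at λ.

For λ = 6: rank(A - 6I) = 3, and the largest Jordan block has size 3 (the smallest k with rank((A - 6I)^k) = rank((A - 6I)^(k+1))).

So m_A(x) = (x - 6)^3.

m_A(x) = (x - 6)^3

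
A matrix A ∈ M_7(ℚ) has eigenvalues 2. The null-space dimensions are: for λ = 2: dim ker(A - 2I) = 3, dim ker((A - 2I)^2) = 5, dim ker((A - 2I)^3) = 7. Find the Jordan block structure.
λ = 2: successive nullity increments [3, 2, 2] count blocks of size ≥ k; block sizes are [3, 3, 1].

Jordan blocks: (2, 3), (2, 3), (2, 1)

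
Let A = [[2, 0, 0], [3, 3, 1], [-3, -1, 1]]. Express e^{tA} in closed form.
e^{tA} = [[e^{2*t}, 0, 0], [3*t*e^{2*t}, (t + 1)*e^{2*t}, t*e^{2*t}], [-3*t*e^{2*t}, -t*e^{2*t}, (1 - t)*e^{2*t}]]

A has Jordan form J = [[2, 1, 0], [0, 2, 0], [0, 0, 2]] with A = PJP^{-1}, so e^{tA} = P e^{tJ} P^{-1}.

For a Jordan block J_k(λ), e^{tJ_k(λ)} = e^{λt} · (I + tN + t^2 N^2/2! + ... + t^{k-1} N^{k-1}/(k-1)!) where N is the nilpotent superdiagonal part.

Assembling the blocks and conjugating back gives the entries of e^{tA} as shown above.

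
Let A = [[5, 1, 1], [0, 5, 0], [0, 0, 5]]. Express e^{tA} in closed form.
e^{tA} = [[e^{5*t}, t*e^{5*t}, t*e^{5*t}], [0, e^{5*t}, 0], [0, 0, e^{5*t}]]

A has Jordan form J = [[5, 1, 0], [0, 5, 0], [0, 0, 5]] with A = PJP^{-1}, so e^{tA} = P e^{tJ} P^{-1}.

For a Jordan block J_k(λ), e^{tJ_k(λ)} = e^{λt} · (I + tN + t^2 N^2/2! + ... + t^{k-1} N^{k-1}/(k-1)!) where N is the nilpotent superdiagonal part.

Assembling the blocks and conjugating back gives the entries of e^{tA} as shown above.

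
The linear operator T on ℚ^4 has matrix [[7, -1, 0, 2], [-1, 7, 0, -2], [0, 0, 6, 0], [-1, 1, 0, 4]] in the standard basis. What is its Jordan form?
J = [[6, 1, 0, 0], [0, 6, 0, 0], [0, 0, 6, 0], [0, 0, 0, 6]]

The characteristic polynomial is det(xI - A) = (x - 6)^4, so the eigenvalues are 6 (algebraic multiplicity 4).

For λ = 6: rank(A - 6I) = 1, rank((A - 6I)^2) = 0. The eigenspace has dimension 4 - 1 = 3, so there are 3 Jordan blocks; the rank sequence gives block sizes [2, 1, 1].

Assembling the blocks gives the Jordan form J above.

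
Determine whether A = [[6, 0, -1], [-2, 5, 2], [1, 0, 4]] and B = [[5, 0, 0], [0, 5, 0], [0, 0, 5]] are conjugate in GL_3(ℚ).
No.

Both have characteristic polynomial (x - 5)^3, but the minimal polynomial of A is (x - 5)^2 while the minimal polynomial of B is x - 5. The minimal polynomial is a similarity invariant, so A and B are not similar.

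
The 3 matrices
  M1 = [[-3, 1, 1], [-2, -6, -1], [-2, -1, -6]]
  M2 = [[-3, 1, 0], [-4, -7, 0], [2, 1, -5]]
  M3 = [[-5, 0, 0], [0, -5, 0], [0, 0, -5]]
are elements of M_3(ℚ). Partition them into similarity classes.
2 classes: {M1, M2}, {M3}

Characteristic polynomials: χ_{M1} = (x + 5)^3, χ_{M2} = (x + 5)^3, χ_{M3} = (x + 5)^3.

{M1, M2}: invariant factors x + 5, (x + 5)^2.

{M3}: invariant factors x + 5, x + 5, x + 5.

Matrices are similar if and only if their invariant-factor lists agree; the partition into similarity classes is {M1, M2}, {M3}.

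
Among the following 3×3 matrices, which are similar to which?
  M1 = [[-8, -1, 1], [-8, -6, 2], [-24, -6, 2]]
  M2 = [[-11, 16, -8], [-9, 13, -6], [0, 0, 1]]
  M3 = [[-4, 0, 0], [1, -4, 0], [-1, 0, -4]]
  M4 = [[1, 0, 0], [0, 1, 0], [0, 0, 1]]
Characteristic polynomials: χ_{M1} = (x + 4)^3, χ_{M2} = (x - 1)^3, χ_{M3} = (x + 4)^3, χ_{M4} = (x - 1)^3.

{M1, M3}: invariant factors x + 4, (x + 4)^2.

{M2}: invariant factors x - 1, (x - 1)^2.

{M4}: invariant factors x - 1, x - 1, x - 1.

Matrices are similar if and only if their invariant-factor lists agree; the partition into similarity classes is {M1, M3}, {M2}, {M4}.

3 classes: {M1, M3}, {M2}, {M4}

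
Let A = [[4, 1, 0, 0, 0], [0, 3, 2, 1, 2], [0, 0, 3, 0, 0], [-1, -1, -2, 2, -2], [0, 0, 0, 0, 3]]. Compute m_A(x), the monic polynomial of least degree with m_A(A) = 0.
m_A(x) = (x - 3)^3

The characteristic polynomial factors as (x - 3)^5. The minimal polynomial is ∏(x - λ)^{k_λ} where k_λ is the size of the largest Jordan block at λ.

For λ = 3: rank(A - 3I) = 2, and the largest Jordan block has size 3 (the smallest k with rank((A - 3I)^k) = rank((A - 3I)^(k+1))).

So m_A(x) = (x - 3)^3.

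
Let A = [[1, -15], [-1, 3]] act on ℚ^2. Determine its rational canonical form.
R = [[0, 12], [1, 4]]

The invariant factors of A (the non-unit diagonal entries of the Smith normal form of xI - A over ℚ[x]) are (x - 6)(x + 2), each dividing the next. The characteristic polynomial is their product, (x - 6)(x + 2).

The rational canonical form is the block-diagonal matrix of companion matrices C(f_i):
R = [[0, 12], [1, 4]].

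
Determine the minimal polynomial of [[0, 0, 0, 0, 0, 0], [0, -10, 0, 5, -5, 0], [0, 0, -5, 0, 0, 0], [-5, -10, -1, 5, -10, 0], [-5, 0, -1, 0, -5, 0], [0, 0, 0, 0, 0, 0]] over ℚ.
The characteristic polynomial factors as x^3(x + 5)^3. The minimal polynomial is ∏(x - λ)^{k_λ} where k_λ is the size of the largest Jordan block at λ.

For λ = -5: rank(A + 5I) = 4, and the largest Jordan block has size 2 (the smallest k with rank((A + 5I)^k) = rank((A + 5I)^(k+1))).
For λ = 0: rank(A) = 3, and the largest Jordan block has size 1 (the smallest k with rank(A^k) = rank(A^(k+1))).

So m_A(x) = x(x + 5)^2.

m_A(x) = x(x + 5)^2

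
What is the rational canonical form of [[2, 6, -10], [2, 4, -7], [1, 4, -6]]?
The invariant factors of A (the non-unit diagonal entries of the Smith normal form of xI - A over ℚ[x]) are x^3 - 2x + 2, each dividing the next. The characteristic polynomial is their product, x^3 - 2x + 2.

The rational canonical form is the block-diagonal matrix of companion matrices C(f_i):
R = [[0, 0, -2], [1, 0, 2], [0, 1, 0]].

Note the characteristic polynomial does not split into linear factors over ℚ, so A has no Jordan form over ℚ; the rational canonical form exists over any field.

R = [[0, 0, -2], [1, 0, 2], [0, 1, 0]]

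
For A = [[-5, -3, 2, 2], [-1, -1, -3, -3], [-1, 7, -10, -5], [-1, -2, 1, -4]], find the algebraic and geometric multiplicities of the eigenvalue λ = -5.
The characteristic polynomial is (x + 5)^4, so the factor x + 5 appears with exponent 4: the algebraic multiplicity is 4.

rank(A + 5I) = 2, so the eigenspace has dimension 4 - 2 = 2: the geometric multiplicity is 2.

Since 2 < 4, A is not diagonalizable.

algebraic multiplicity 4, geometric multiplicity 2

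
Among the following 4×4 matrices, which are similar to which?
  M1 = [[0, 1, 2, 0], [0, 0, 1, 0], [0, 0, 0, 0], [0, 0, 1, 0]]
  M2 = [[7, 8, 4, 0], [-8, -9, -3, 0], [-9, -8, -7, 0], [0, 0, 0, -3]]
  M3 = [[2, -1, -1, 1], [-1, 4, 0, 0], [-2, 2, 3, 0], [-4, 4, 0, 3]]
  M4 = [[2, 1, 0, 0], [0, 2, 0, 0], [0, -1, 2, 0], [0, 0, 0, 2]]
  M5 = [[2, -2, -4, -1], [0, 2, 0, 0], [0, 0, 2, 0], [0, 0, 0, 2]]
Characteristic polynomials: χ_{M1} = x^4, χ_{M2} = (x + 3)^4, χ_{M3} = (x - 3)^4, χ_{M4} = (x - 2)^4, χ_{M5} = (x - 2)^4.

{M1}: invariant factors x, x^3.

{M2}: invariant factors x + 3, (x + 3)^3.

{M3}: invariant factors x - 3, (x - 3)^3.

{M4, M5}: invariant factors x - 2, x - 2, (x - 2)^2.

Matrices are similar if and only if their invariant-factor lists agree; the partition into similarity classes is {M1}, {M2}, {M3}, {M4, M5}.

4 classes: {M1}, {M2}, {M3}, {M4, M5}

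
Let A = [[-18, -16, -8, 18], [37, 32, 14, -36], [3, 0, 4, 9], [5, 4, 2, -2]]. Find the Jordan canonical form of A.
The characteristic polynomial is det(xI - A) = (x - 4)^4, so the eigenvalues are 4 (algebraic multiplicity 4).

For λ = 4: rank(A - 4I) = 2, rank((A - 4I)^2) = 1, rank((A - 4I)^3) = 0. The eigenspace has dimension 4 - 2 = 2, so there are 2 Jordan blocks; the rank sequence gives block sizes [3, 1].

Assembling the blocks gives the Jordan form J above.

J = [[4, 1, 0, 0], [0, 4, 1, 0], [0, 0, 4, 0], [0, 0, 0, 4]]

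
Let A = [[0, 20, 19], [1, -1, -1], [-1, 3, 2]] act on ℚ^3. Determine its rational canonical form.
R = [[0, 0, 18], [1, 0, 0], [0, 1, 1]]

The invariant factors of A (the non-unit diagonal entries of the Smith normal form of xI - A over ℚ[x]) are (x - 3)(x^2 + 2x + 6), each dividing the next. The characteristic polynomial is their product, (x - 3)(x^2 + 2x + 6).

The rational canonical form is the block-diagonal matrix of companion matrices C(f_i):
R = [[0, 0, 18], [1, 0, 0], [0, 1, 1]].

Note the characteristic polynomial does not split into linear factors over ℚ, so A has no Jordan form over ℚ; the rational canonical form exists over any field.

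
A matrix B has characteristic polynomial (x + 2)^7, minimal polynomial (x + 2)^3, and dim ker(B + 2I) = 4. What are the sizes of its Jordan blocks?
Jordan blocks: (-2, 3), (-2, 2), (-2, 1), (-2, 1)

λ = -2: algebraic multiplicity 7 (exponent in χ_B), largest block size 3 (exponent in m_B), 4 blocks (geometric multiplicity). These force block sizes [3, 2, 1, 1].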